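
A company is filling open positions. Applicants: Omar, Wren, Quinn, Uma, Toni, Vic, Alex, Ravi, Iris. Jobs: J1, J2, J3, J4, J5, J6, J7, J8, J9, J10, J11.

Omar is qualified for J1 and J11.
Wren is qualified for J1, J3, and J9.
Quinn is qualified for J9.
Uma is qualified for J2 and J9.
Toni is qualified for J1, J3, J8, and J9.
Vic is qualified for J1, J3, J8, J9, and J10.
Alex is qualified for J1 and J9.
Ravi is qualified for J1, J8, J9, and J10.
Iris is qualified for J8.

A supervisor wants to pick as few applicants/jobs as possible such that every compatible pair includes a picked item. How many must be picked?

The 7 edges Omar–J11, Wren–J3, Quinn–J9, Uma–J2, Toni–J8, Vic–J10, Alex–J1 form a matching, so any vertex cover needs at least 7 vertices (one per matched edge).
Conversely {Omar, Uma, J1, J3, J8, J9, J10} meets every edge and has exactly 7 vertices, so 7 is optimal.

7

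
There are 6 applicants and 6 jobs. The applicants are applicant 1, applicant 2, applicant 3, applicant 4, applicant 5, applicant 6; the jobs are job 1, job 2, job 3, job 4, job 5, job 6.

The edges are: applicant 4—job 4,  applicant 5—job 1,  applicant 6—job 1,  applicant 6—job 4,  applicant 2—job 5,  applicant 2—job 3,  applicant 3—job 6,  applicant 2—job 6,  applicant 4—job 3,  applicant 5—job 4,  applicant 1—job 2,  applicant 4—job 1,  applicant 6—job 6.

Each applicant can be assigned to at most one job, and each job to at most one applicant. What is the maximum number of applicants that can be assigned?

6

For example, pair applicant 1–job 2, applicant 2–job 5, applicant 3–job 6, applicant 4–job 3, applicant 5–job 4, applicant 6–job 1.
All 6 applicants are matched, so no larger matching exists.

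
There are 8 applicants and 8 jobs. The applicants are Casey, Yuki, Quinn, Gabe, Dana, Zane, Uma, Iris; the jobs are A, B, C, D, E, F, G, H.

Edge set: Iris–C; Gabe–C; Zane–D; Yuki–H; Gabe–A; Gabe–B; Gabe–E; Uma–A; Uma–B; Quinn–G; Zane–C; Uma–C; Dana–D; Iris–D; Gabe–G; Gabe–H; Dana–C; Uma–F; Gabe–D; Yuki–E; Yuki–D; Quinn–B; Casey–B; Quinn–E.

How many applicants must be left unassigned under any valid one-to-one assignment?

For example, pair Casey→B, Yuki→E, Quinn→G, Gabe→A, Dana→D, Zane→C, Uma→F.
The set {Dana, Zane, Iris} has only 2 neighbours ({C, D}), so by Hall's theorem at most 7 of the 8 applicants can be matched.
That matches 7 of the 8, leaving 1 unmatched; no matching can do better.

1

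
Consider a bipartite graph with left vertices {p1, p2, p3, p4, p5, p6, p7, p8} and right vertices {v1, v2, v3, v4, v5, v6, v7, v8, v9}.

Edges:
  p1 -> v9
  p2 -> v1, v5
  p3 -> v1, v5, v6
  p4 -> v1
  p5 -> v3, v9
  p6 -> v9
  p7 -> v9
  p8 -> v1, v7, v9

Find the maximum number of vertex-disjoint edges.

A valid assignment of size 6: p1-v9, p2-v5, p3-v6, p4-v1, p5-v3, p8-v7.
The set {p1, p6, p7} has only 1 neighbour ({v9}), so by Hall's theorem at most 6 of the 8 left vertices can be matched.

6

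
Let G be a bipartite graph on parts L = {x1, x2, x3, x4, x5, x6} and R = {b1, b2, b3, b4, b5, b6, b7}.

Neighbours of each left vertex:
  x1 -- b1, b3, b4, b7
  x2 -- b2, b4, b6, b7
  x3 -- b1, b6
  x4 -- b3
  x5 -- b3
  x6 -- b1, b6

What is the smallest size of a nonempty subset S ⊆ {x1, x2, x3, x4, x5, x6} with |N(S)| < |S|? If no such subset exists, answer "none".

Take S = {x4, x5}. Its neighbourhood is {b3}, so |N(S)| = 1 < |S| = 2.
No single vertex violates Hall's condition since each has at least one neighbour, so 2 is the minimum.

2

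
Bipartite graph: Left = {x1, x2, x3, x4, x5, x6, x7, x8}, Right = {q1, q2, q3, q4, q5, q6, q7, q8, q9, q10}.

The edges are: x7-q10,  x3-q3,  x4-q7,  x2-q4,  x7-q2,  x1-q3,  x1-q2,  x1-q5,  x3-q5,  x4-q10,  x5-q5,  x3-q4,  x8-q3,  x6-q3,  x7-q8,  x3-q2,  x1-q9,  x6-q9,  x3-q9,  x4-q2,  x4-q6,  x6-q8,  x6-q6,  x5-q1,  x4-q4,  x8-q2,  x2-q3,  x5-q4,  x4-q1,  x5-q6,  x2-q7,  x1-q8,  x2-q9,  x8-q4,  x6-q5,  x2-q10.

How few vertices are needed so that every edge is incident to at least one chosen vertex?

8

{x1, x2, x3, x4, x5, x6, x7, x8} is a vertex cover of size 8: every edge has an endpoint in this set.
No smaller cover exists because x1–q9, x2–q7, x3–q3, x4–q4, x5–q5, x6–q6, x7–q8, x8–q2 is a matching of size 8, and a cover must include an endpoint of each of these disjoint edges (König's theorem).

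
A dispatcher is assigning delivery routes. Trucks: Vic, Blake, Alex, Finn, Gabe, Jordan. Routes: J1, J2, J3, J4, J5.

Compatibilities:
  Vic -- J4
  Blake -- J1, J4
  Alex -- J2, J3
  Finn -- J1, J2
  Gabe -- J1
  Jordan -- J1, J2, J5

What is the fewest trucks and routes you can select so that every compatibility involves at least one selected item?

{Alex, Finn, Jordan, J1, J4} is a vertex cover of size 5: every edge has an endpoint in this set.
No smaller cover exists because Vic–J4, Blake–J1, Alex–J3, Finn–J2, Jordan–J5 is a matching of size 5, and a cover must include an endpoint of each of these disjoint edges (König's theorem).

5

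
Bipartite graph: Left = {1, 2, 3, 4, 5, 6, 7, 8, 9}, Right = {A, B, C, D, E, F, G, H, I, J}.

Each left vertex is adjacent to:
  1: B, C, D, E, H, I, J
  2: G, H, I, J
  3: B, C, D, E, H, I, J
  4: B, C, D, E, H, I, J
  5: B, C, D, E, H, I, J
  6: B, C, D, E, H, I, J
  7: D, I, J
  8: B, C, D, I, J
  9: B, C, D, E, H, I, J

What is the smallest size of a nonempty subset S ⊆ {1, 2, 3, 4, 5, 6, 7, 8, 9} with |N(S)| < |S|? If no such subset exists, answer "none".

Take S = {1, 3, 4, 5, 6, 7, 8, 9}. Its neighbourhood is {B, C, D, E, H, I, J}, so |N(S)| = 7 < |S| = 8.
Every subset of size less than 8 has at least as many neighbours as members, so 8 is the minimum.

8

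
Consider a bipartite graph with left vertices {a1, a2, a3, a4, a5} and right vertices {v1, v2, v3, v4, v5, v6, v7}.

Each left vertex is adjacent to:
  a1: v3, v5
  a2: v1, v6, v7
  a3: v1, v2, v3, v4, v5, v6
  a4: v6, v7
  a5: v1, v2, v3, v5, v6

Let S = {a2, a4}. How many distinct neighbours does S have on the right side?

The union of neighbours of {a2, a4} is {v1, v6, v7}, which has 3 elements.
Since |N(S)| = 3 ≥ |S| = 2, Hall's condition holds for this subset.

3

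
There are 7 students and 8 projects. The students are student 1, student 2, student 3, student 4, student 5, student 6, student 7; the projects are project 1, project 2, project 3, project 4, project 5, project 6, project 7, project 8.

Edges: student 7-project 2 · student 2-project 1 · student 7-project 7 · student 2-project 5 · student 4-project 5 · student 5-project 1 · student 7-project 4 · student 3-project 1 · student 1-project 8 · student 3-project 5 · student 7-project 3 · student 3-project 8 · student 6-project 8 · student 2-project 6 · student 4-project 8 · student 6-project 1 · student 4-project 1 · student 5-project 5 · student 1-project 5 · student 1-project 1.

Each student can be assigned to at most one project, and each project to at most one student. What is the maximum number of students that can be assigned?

A valid assignment of size 5: student 1→project 5, student 2→project 6, student 3→project 1, student 4→project 8, student 7→project 4.
The set {student 1, student 3, student 4, student 5, student 6} has only 3 neighbours ({project 1, project 5, project 8}), so by Hall's theorem at most 5 of the 7 students can be matched.

5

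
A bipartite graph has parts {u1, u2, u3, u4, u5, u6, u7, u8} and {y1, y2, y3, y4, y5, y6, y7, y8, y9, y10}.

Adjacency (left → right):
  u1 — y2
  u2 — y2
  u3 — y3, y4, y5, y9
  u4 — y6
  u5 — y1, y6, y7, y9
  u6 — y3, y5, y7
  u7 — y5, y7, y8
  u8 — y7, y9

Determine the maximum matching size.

7

For example, pair u1-y2, u3-y4, u4-y6, u5-y1, u6-y3, u7-y8, u8-y7.
The set {u1, u2} has only 1 neighbour ({y2}), so by Hall's theorem at most 7 of the 8 left vertices can be matched.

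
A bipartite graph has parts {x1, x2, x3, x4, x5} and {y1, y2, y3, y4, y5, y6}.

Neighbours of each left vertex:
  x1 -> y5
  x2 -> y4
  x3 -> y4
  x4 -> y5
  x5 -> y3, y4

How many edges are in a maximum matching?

One maximum matching: x1-y5, x2-y4, x5-y3.
The set {x1, x2, x3, x4} has only 2 neighbours ({y4, y5}), so by Hall's theorem at most 3 of the 5 left vertices can be matched.

3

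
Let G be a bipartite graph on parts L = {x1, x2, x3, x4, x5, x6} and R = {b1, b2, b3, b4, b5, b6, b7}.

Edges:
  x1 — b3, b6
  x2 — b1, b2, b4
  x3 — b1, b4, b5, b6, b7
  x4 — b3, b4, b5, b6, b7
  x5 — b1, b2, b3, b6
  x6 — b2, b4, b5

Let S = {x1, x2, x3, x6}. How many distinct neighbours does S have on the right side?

The union of neighbours of {x1, x2, x3, x6} is {b1, b2, b3, b4, b5, b6, b7}, which has 7 elements.
Since |N(S)| = 7 ≥ |S| = 4, Hall's condition holds for this subset.

7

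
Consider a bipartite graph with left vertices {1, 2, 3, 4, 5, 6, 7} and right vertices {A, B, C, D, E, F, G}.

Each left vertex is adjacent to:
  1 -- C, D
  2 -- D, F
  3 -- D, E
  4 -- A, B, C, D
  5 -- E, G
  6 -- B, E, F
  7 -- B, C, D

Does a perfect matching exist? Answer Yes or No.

One maximum matching: 1–C, 2–F, 3–D, 4–A, 5–G, 6–E, 7–B.
All 7 left vertices are covered.

Yes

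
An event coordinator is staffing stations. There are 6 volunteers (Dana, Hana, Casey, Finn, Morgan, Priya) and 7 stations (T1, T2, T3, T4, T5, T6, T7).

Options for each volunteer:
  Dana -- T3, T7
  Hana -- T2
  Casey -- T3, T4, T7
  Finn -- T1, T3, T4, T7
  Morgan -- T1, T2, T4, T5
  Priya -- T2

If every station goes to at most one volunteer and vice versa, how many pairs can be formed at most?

For example, pair Dana→T3, Hana→T2, Casey→T7, Finn→T4, Morgan→T5.
The set {Hana, Priya} has only 1 neighbour ({T2}), so by Hall's theorem at most 5 of the 6 volunteers can be matched.

5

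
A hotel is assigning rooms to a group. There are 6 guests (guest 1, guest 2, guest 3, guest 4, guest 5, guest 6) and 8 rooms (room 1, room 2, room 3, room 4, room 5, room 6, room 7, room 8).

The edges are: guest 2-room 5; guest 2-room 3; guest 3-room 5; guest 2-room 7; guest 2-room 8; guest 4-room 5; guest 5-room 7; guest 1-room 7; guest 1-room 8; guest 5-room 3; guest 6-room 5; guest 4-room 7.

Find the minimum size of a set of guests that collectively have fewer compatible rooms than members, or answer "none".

2

Take S = {guest 3, guest 6}. Its neighbourhood is {room 5}, so |N(S)| = 1 < |S| = 2.
No single vertex violates Hall's condition since each has at least one neighbour, so 2 is the minimum.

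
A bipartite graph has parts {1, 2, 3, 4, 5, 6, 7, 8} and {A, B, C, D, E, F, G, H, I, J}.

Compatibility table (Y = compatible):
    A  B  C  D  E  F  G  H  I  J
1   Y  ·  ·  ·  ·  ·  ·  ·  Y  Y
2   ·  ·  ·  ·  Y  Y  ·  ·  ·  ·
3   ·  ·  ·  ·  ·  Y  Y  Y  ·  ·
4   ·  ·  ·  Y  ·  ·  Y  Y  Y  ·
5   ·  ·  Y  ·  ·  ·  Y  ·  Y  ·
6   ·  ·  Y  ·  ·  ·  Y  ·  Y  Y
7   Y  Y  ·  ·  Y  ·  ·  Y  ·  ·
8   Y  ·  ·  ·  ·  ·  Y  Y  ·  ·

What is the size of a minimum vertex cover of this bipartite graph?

8

A maximum matching has 8 edges (e.g. 1–I, 2–E, 3–F, 4–D, 5–C, 6–J, 7–B, 8–G).
By König's theorem the minimum vertex cover has the same size. One such cover is {1, 2, 3, 4, 5, 6, 7, 8}.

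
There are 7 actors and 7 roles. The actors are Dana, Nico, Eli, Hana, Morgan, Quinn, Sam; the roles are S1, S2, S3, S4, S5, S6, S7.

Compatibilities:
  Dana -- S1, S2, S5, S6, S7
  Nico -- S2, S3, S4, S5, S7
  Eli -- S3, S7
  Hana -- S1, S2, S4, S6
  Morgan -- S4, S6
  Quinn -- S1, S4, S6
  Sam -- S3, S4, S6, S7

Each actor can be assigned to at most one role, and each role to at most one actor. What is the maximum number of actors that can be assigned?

7

One maximum matching: Dana–S7, Nico–S5, Eli–S3, Hana–S2, Morgan–S6, Quinn–S1, Sam–S4.
All 7 actors are matched, so no larger matching exists.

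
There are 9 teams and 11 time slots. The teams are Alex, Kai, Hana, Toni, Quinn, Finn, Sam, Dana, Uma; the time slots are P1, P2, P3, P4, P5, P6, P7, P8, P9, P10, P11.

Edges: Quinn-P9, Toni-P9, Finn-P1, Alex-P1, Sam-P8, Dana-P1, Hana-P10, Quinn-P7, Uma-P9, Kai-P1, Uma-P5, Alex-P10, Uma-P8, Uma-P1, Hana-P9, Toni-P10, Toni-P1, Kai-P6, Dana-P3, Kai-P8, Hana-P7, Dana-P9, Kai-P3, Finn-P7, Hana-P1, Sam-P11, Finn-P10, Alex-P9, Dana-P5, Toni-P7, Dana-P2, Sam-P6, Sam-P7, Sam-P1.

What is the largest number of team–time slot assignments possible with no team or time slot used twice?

One maximum matching: Alex→P1, Kai→P8, Hana→P10, Toni→P7, Quinn→P9, Sam→P11, Dana→P3, Uma→P5.
The set {Alex, Hana, Toni, Quinn, Finn} has only 4 neighbours ({P1, P10, P7, P9}), so by Hall's theorem at most 8 of the 9 teams can be matched.

8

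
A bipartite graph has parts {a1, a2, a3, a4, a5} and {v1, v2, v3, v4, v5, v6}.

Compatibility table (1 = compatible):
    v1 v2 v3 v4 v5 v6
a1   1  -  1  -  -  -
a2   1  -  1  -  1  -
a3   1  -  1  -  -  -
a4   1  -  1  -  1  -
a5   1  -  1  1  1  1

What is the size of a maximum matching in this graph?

For example, pair a1→v3, a2→v5, a3→v1, a5→v6.
The set {a1, a2, a3, a4} has only 3 neighbours ({v1, v3, v5}), so by Hall's theorem at most 4 of the 5 left vertices can be matched.

4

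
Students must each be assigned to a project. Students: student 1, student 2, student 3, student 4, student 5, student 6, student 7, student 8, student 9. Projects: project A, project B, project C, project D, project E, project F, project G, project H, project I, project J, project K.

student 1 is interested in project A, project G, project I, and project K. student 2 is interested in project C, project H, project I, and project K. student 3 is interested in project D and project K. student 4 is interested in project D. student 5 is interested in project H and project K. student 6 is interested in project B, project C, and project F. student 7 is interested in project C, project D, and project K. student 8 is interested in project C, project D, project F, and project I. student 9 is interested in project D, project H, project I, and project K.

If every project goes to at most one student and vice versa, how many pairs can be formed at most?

8

A valid assignment of size 8: student 1–project A, student 2–project I, student 3–project K, student 4–project D, student 5–project H, student 6–project B, student 7–project C, student 8–project F.
The set {student 2, student 3, student 4, student 5, student 7, student 9} has only 5 neighbours ({project C, project D, project H, project I, project K}), so by Hall's theorem at most 8 of the 9 students can be matched.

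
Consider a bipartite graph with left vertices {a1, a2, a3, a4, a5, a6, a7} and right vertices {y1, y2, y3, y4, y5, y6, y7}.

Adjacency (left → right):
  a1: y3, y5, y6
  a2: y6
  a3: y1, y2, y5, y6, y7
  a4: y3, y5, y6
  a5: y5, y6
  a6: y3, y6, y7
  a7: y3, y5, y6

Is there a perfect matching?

No

The set {a1, a2, a4, a5, a7} has only 3 neighbours ({y3, y5, y6}), so by Hall's theorem at most 5 of the 7 left vertices can be matched.
Hence no matching covers every left vertex.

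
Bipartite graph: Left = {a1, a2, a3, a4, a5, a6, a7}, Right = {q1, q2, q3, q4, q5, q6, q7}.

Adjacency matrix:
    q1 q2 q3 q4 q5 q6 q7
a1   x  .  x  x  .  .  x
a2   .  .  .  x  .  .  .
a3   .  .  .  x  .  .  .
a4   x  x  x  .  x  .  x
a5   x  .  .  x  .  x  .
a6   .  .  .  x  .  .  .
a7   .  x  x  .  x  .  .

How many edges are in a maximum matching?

A valid assignment of size 5: a1–q3, a2–q4, a4–q7, a5–q6, a7–q2.
The set {a2, a3, a6} has only 1 neighbour ({q4}), so by Hall's theorem at most 5 of the 7 left vertices can be matched.

5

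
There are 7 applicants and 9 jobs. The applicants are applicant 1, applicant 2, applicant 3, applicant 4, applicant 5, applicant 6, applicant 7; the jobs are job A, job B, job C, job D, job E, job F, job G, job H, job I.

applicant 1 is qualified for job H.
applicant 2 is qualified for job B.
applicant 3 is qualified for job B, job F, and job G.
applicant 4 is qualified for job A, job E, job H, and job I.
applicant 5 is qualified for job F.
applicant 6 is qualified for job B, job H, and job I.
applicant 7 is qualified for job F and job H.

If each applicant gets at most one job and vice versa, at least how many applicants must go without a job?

A valid assignment of size 6: applicant 1→job H, applicant 2→job B, applicant 3→job G, applicant 4→job A, applicant 5→job F, applicant 6→job I.
The set {applicant 1, applicant 5, applicant 7} has only 2 neighbours ({job F, job H}), so by Hall's theorem at most 6 of the 7 applicants can be matched.
That matches 6 of the 7, leaving 1 unmatched; no matching can do better.

1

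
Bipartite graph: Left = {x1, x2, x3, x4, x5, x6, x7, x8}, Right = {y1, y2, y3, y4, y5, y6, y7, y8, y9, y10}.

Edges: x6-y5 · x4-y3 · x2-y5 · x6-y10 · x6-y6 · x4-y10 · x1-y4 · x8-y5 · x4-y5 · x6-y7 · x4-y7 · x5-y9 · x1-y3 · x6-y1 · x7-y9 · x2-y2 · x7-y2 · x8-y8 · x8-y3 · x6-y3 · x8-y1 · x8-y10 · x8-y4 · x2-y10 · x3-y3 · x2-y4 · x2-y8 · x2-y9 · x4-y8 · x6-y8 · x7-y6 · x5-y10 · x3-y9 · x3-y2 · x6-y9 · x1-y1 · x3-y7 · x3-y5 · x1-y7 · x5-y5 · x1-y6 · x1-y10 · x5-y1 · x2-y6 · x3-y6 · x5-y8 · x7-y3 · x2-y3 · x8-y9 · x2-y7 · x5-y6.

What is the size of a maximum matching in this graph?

A valid assignment of size 8: x1→y6, x2→y4, x3→y7, x4→y8, x5→y9, x6→y10, x7→y2, x8→y3.
This saturates every left vertex, so 8 is the maximum.

8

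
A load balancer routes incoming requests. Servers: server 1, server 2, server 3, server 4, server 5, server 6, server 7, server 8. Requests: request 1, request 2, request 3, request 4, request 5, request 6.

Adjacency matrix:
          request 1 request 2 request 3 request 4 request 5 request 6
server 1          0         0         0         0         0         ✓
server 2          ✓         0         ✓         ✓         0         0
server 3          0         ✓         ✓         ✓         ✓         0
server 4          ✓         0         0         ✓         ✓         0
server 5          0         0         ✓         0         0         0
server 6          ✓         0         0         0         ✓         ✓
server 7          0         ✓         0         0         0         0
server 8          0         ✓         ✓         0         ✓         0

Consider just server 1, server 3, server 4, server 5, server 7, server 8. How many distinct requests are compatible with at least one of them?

The union of neighbours of {server 1, server 3, server 4, server 5, server 7, server 8} is {request 1, request 2, request 3, request 4, request 5, request 6}, which has 6 elements.
Since |N(S)| = 6 ≥ |S| = 6, Hall's condition holds for this subset.

6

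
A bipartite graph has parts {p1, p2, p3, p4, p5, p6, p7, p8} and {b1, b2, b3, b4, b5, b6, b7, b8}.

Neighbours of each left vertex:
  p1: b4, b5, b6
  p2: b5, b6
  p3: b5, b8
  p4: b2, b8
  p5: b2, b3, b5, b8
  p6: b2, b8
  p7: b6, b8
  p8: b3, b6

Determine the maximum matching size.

6

A valid assignment of size 6: p1→b4, p2→b6, p3→b5, p4→b2, p5→b3, p6→b8.
The set {p2, p3, p4, p5, p6, p7, p8} has only 5 neighbours ({b2, b3, b5, b6, b8}), so by Hall's theorem at most 6 of the 8 left vertices can be matched.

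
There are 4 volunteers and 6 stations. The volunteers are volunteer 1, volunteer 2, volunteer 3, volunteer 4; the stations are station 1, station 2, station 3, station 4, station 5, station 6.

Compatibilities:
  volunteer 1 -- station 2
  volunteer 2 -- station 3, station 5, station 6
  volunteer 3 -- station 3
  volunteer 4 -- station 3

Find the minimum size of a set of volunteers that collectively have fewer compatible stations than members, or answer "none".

Take S = {volunteer 3, volunteer 4}. Its neighbourhood is {station 3}, so |N(S)| = 1 < |S| = 2.
No single vertex violates Hall's condition since each has at least one neighbour, so 2 is the minimum.

2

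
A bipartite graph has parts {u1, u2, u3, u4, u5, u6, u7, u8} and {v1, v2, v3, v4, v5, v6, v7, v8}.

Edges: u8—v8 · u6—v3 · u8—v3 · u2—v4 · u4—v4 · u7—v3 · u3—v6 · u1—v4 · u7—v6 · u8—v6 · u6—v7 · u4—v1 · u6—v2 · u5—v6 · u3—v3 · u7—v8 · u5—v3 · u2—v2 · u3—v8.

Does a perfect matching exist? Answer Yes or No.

The set {u3, u5, u7, u8} has only 3 neighbours ({v3, v6, v8}), so by Hall's theorem at most 7 of the 8 left vertices can be matched.
Hence no matching covers every left vertex.

No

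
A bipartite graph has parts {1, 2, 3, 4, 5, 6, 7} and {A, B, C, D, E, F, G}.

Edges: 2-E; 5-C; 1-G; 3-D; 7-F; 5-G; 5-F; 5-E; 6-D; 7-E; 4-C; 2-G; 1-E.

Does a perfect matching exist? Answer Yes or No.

The set {1, 2, 3, 4, 5, 6, 7} has only 5 neighbours ({C, D, E, F, G}), so by Hall's theorem at most 5 of the 7 left vertices can be matched.
Hence no matching covers every left vertex.

No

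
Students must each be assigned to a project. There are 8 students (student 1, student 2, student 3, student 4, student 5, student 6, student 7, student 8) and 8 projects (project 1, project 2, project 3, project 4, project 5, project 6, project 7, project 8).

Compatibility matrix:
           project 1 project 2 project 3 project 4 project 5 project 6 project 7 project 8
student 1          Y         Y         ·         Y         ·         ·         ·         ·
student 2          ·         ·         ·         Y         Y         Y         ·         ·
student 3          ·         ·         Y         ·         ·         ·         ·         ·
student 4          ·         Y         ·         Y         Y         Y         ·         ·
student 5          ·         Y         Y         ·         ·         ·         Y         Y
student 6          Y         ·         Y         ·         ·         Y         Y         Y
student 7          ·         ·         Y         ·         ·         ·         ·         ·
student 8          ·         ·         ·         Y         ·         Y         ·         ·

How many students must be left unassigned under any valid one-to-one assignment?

1

For example, pair student 1–project 1, student 2–project 5, student 3–project 3, student 4–project 2, student 5–project 8, student 6–project 7, student 8–project 4.
The set {student 3, student 7} has only 1 neighbour ({project 3}), so by Hall's theorem at most 7 of the 8 students can be matched.
That matches 7 of the 8, leaving 1 unmatched; no matching can do better.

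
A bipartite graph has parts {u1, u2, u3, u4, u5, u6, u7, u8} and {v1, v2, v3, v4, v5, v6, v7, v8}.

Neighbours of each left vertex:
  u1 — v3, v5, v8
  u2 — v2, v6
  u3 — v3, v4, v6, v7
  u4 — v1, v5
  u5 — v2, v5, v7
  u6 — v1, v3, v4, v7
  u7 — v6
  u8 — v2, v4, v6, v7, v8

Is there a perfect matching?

A valid assignment of size 8: u1–v8, u2–v2, u3–v3, u4–v1, u5–v5, u6–v7, u7–v6, u8–v4.
All 8 left vertices are covered.

Yes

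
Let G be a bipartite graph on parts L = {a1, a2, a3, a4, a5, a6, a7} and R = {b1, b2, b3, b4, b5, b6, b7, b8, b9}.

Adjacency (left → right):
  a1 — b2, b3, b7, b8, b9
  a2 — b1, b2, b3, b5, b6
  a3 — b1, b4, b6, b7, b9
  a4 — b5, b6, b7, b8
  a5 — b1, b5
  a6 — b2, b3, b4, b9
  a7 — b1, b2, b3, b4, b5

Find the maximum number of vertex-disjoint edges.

7

For example, pair a1–b8, a2–b2, a3–b7, a4–b6, a5–b5, a6–b3, a7–b1.
All 7 left vertices are matched, so no larger matching exists.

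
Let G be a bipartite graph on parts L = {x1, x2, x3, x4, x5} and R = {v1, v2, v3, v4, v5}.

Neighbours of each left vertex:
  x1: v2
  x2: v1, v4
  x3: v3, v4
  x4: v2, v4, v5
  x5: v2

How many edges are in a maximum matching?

A valid assignment of size 4: x1–v2, x2–v1, x3–v3, x4–v4.
The set {x1, x5} has only 1 neighbour ({v2}), so by Hall's theorem at most 4 of the 5 left vertices can be matched.

4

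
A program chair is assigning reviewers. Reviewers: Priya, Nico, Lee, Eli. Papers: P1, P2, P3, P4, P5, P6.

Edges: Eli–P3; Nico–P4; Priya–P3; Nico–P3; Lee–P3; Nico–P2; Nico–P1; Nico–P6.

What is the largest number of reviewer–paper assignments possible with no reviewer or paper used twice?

One maximum matching: Priya–P3, Nico–P1.
The set {Priya, Lee, Eli} has only 1 neighbour ({P3}), so by Hall's theorem at most 2 of the 4 reviewers can be matched.

2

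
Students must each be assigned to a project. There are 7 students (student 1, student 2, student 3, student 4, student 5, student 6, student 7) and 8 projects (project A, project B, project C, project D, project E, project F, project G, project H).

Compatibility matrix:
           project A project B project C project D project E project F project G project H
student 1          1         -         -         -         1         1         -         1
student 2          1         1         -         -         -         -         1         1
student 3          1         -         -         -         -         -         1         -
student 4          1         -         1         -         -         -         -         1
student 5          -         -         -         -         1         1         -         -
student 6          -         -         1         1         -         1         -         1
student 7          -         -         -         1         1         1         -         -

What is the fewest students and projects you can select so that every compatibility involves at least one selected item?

A maximum matching has 7 edges (e.g. student 1–project A, student 2–project B, student 3–project G, student 4–project C, student 5–project F, student 6–project D, student 7–project E).
By König's theorem the minimum vertex cover has the same size. One such cover is {student 1, student 2, student 3, student 4, student 5, student 6, student 7}.

7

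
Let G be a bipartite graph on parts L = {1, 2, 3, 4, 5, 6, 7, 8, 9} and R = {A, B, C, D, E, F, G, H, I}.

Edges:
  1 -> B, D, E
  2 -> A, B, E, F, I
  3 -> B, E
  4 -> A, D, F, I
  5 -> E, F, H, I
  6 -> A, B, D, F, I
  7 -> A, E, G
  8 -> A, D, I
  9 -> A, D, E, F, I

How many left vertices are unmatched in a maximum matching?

1

A valid assignment of size 8: 1→D, 2→E, 3→B, 4→F, 5→H, 6→A, 7→G, 8→I.
The set {1, 2, 3, 4, 6, 8, 9} has only 6 neighbours ({A, B, D, E, F, I}), so by Hall's theorem at most 8 of the 9 left vertices can be matched.
That matches 8 of the 9, leaving 1 unmatched; no matching can do better.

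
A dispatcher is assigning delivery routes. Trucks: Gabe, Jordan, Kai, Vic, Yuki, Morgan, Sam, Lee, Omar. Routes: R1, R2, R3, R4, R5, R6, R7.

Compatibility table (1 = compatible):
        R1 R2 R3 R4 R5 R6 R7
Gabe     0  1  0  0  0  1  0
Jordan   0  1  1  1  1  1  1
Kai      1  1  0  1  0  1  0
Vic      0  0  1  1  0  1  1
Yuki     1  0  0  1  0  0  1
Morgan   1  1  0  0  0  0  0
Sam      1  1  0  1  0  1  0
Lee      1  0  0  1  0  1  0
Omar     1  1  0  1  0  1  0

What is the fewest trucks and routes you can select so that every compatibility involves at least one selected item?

7

The 7 edges Gabe–R2, Jordan–R5, Kai–R6, Vic–R3, Yuki–R7, Morgan–R1, Sam–R4 form a matching, so any vertex cover needs at least 7 vertices (one per matched edge).
Conversely {Jordan, Vic, Yuki, R1, R2, R4, R6} meets every edge and has exactly 7 vertices, so 7 is optimal.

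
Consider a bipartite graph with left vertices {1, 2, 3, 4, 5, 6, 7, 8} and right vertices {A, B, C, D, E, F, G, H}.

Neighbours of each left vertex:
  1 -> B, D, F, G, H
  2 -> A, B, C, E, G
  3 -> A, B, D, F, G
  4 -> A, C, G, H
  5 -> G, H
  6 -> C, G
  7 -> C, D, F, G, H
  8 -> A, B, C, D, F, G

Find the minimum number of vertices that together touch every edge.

The 8 edges 1–B, 2–E, 3–D, 4–A, 5–H, 6–C, 7–F, 8–G form a matching, so any vertex cover needs at least 8 vertices (one per matched edge).
Conversely {1, 2, 3, 4, 5, 6, 7, 8} meets every edge and has exactly 8 vertices, so 8 is optimal.

8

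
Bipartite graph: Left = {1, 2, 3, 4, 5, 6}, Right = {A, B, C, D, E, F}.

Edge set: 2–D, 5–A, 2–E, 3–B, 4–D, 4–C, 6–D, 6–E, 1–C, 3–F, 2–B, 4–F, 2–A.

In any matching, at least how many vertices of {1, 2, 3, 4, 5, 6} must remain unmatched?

One maximum matching: 1→C, 2→B, 3→F, 4→D, 5→A, 6→E.
This saturates every left vertex, so 6 is the maximum.
That matches 6 of the 6, leaving 0 unmatched; no matching can do better.

0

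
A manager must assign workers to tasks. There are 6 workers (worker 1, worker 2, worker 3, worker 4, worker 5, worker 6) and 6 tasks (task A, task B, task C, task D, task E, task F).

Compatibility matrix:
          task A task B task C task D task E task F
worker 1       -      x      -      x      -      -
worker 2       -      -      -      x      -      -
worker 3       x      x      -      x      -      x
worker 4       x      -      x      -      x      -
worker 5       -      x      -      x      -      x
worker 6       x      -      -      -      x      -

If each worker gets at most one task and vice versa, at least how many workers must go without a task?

0

A valid assignment of size 6: worker 1→task B, worker 2→task D, worker 3→task A, worker 4→task C, worker 5→task F, worker 6→task E.
This saturates every worker, so 6 is the maximum.
That matches 6 of the 6, leaving 0 unmatched; no matching can do better.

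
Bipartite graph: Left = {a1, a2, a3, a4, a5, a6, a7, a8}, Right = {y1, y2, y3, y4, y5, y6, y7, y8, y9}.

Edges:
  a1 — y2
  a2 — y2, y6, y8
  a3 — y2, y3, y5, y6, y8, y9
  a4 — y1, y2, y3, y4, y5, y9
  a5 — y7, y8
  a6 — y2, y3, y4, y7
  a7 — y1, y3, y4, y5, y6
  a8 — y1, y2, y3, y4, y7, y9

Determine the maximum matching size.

8

For example, pair a1→y2, a2→y6, a3→y9, a4→y1, a5→y8, a6→y4, a7→y3, a8→y7.
This saturates every left vertex, so 8 is the maximum.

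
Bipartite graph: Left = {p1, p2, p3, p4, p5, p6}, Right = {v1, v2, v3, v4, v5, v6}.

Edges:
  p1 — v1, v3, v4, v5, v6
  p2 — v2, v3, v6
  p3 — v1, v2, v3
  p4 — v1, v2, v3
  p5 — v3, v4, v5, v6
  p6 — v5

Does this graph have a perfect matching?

Yes

A valid assignment of size 6: p1→v4, p2→v2, p3→v3, p4→v1, p5→v6, p6→v5.
Every left vertex is matched, so this is a perfect matching.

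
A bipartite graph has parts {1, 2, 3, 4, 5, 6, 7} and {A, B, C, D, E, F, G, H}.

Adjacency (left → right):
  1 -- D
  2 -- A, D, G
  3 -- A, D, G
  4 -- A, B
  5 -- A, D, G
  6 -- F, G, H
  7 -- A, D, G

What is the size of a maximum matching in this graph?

5

A valid assignment of size 5: 1-D, 2-A, 3-G, 4-B, 6-F.
The set {1, 2, 3, 5, 7} has only 3 neighbours ({A, D, G}), so by Hall's theorem at most 5 of the 7 left vertices can be matched.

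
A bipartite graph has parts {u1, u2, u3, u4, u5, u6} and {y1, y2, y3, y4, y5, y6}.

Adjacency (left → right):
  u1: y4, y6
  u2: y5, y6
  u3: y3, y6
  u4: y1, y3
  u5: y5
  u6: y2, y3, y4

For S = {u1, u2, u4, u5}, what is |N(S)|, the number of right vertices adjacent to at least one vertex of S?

The union of neighbours of {u1, u2, u4, u5} is {y1, y3, y4, y5, y6}, which has 5 elements.
Since |N(S)| = 5 ≥ |S| = 4, Hall's condition holds for this subset.

5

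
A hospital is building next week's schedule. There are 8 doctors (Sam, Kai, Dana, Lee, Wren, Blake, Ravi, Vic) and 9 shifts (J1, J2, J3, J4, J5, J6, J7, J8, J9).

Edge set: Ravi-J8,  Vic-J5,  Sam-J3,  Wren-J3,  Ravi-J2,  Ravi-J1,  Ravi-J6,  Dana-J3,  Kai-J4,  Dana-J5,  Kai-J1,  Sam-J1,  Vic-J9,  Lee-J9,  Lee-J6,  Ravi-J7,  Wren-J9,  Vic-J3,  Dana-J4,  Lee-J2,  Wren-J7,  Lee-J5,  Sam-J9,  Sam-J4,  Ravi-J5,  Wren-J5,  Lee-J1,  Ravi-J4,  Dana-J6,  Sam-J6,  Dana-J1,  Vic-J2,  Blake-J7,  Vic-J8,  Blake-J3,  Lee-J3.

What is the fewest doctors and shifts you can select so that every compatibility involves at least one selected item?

{Sam, Kai, Dana, Lee, Wren, Blake, Ravi, Vic} is a vertex cover of size 8: every edge has an endpoint in this set.
No smaller cover exists because Sam–J6, Kai–J4, Dana–J3, Lee–J1, Wren–J5, Blake–J7, Ravi–J2, Vic–J9 is a matching of size 8, and a cover must include an endpoint of each of these disjoint edges (König's theorem).

8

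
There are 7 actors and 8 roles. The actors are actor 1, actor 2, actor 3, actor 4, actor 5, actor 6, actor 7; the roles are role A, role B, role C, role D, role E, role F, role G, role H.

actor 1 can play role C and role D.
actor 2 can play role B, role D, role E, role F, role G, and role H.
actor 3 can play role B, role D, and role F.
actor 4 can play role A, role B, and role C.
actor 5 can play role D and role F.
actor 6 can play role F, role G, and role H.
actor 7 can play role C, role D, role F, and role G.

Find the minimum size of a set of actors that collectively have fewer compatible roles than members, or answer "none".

A matching saturating every actor exists, for instance actor 1→role C, actor 2→role H, actor 3→role B, actor 4→role A, actor 5→role D, actor 6→role F, actor 7→role G.
By Hall's marriage theorem, this means |N(S)| ≥ |S| for every subset S, so no violating subset exists.

none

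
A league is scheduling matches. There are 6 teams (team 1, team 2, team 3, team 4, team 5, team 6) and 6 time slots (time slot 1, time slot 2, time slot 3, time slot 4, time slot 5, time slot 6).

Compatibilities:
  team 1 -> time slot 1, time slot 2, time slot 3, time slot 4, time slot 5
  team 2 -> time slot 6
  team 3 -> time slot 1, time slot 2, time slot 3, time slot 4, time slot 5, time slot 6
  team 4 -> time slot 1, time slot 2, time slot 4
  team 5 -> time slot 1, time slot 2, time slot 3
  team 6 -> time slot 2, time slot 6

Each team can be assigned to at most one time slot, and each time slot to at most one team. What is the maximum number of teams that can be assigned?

6

A valid assignment of size 6: team 1-time slot 4, team 2-time slot 6, team 3-time slot 5, team 4-time slot 1, team 5-time slot 3, team 6-time slot 2.
All 6 teams are matched, so no larger matching exists.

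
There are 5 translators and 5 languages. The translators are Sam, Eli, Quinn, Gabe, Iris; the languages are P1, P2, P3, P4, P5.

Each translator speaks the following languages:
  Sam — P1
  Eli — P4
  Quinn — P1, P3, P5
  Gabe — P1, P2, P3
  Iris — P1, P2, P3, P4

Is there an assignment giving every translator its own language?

For example, pair Sam-P1, Eli-P4, Quinn-P5, Gabe-P2, Iris-P3.
Every translator is matched, so this is a perfect matching.

Yes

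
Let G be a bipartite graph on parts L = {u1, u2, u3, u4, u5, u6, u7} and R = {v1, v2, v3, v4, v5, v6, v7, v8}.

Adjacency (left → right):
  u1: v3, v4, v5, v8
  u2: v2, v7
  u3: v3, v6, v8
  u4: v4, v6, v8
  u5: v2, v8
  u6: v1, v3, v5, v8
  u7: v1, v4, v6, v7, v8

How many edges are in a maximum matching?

For example, pair u1-v8, u2-v7, u3-v3, u4-v4, u5-v2, u6-v1, u7-v6.
This saturates every left vertex, so 7 is the maximum.

7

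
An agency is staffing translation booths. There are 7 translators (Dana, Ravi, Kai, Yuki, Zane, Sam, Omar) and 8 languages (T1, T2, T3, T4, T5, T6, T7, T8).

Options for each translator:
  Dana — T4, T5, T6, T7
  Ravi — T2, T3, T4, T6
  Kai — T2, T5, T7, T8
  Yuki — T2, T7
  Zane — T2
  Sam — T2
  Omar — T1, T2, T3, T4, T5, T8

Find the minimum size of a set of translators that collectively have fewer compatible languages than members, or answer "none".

2

Take S = {Zane, Sam}. Its neighbourhood is {T2}, so |N(S)| = 1 < |S| = 2.
No single vertex violates Hall's condition since each has at least one neighbour, so 2 is the minimum.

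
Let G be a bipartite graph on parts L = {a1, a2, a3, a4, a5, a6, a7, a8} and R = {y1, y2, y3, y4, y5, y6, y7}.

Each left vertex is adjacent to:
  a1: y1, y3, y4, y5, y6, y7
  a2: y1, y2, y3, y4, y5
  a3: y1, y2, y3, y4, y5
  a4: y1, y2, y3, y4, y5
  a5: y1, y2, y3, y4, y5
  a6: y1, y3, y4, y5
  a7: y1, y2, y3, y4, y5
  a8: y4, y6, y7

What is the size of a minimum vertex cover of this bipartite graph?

The 7 edges a1–y6, a2–y5, a3–y2, a4–y4, a5–y1, a6–y3, a8–y7 form a matching, so any vertex cover needs at least 7 vertices (one per matched edge).
Conversely {a1, a8, y1, y2, y3, y4, y5} meets every edge and has exactly 7 vertices, so 7 is optimal.

7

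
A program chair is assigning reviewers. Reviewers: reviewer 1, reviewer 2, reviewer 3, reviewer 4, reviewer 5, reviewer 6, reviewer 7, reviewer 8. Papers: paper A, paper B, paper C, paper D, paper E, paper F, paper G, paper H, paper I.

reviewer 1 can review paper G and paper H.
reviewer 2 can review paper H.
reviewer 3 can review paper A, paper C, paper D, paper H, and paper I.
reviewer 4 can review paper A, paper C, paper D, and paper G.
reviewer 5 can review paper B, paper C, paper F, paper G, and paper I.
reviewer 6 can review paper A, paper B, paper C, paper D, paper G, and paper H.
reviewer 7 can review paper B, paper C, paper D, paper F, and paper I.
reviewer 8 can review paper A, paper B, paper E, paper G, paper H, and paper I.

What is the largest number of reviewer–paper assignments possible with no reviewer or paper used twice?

One maximum matching: reviewer 1–paper G, reviewer 2–paper H, reviewer 3–paper D, reviewer 4–paper A, reviewer 5–paper F, reviewer 6–paper C, reviewer 7–paper B, reviewer 8–paper I.
This saturates every reviewer, so 8 is the maximum.

8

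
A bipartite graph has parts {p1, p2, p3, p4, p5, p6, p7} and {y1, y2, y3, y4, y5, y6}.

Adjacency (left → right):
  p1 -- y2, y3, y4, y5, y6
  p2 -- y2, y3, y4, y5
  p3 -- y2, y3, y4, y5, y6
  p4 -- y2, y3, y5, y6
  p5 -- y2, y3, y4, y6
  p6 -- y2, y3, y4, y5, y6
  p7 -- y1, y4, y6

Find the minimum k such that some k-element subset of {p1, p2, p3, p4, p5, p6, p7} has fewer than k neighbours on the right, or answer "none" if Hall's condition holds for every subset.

Take S = {p1, p2, p3, p4, p5, p6}. Its neighbourhood is {y2, y3, y4, y5, y6}, so |N(S)| = 5 < |S| = 6.
Every subset of size less than 6 has at least as many neighbours as members, so 6 is the minimum.

6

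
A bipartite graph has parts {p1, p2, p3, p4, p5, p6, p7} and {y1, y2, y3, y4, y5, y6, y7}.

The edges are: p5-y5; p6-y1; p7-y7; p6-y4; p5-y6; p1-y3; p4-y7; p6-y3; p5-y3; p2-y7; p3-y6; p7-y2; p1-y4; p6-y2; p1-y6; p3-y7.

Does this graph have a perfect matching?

The set {p2, p4} has only 1 neighbour ({y7}), so by Hall's theorem at most 6 of the 7 left vertices can be matched.
Hence no matching covers every left vertex.

No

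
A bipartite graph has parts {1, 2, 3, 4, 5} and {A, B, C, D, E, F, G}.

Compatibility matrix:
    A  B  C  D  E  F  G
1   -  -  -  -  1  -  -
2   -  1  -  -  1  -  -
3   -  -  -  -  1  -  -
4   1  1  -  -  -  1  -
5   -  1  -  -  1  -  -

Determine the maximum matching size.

For example, pair 1-E, 2-B, 4-F.
The set {1, 2, 3, 5} has only 2 neighbours ({B, E}), so by Hall's theorem at most 3 of the 5 left vertices can be matched.

3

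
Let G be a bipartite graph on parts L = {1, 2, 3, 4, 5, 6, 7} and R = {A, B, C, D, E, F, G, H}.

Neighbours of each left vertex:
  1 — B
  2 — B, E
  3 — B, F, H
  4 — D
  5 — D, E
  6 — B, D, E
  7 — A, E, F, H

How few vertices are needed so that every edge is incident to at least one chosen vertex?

5

{3, 7, B, D, E} is a vertex cover of size 5: every edge has an endpoint in this set.
No smaller cover exists because 1–B, 2–E, 3–F, 4–D, 7–H is a matching of size 5, and a cover must include an endpoint of each of these disjoint edges (König's theorem).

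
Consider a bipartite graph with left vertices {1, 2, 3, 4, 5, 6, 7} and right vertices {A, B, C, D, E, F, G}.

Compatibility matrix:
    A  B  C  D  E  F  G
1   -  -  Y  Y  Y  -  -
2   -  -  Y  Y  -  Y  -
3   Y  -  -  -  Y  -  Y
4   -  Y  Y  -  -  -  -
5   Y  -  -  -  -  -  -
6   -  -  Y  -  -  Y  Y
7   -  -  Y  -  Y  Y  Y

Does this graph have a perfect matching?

One maximum matching: 1-C, 2-D, 3-G, 4-B, 5-A, 6-F, 7-E.
Every left vertex is matched, so this is a perfect matching.

Yes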